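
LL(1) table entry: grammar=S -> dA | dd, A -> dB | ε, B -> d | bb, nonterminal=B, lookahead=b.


For [B, b]: 'b' ∈ FIRST(bb)
Entry: B -> bb


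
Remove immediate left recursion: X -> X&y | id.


Left-recursive alternatives: X&y; non-recursive: id
Introduce X': X -> idX', X' -> &yX' | ε


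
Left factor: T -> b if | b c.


Common prefix: 'b'
Factored: T -> b T', T' -> if | c


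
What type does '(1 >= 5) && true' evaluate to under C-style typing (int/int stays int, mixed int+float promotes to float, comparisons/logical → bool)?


Operand types: bool && bool
Rule: logical operators take bool operands and yield bool
Result type: bool


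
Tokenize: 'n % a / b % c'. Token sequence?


Scan left to right, longest-match per lexeme
Tokens: ID(n), OP(%), ID(a), OP(/), ID(b), OP(%), ID(c)


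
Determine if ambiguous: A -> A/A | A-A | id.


'id/id-id' has two parse trees (no precedence encoded between / and -)
Ambiguous


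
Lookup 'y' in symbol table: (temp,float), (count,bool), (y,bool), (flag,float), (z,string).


Lookup 'y' → type bool


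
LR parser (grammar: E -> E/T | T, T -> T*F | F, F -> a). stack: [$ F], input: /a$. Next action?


'F' (not preceded by T*) is the handle for T -> F
Action: reduce (T -> F)


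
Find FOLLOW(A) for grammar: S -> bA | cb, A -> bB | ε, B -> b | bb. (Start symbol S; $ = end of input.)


$ ∈ FOLLOW(S). For each A -> αBβ: add FIRST(β)\{ε} to FOLLOW(B); if β nullable, add FOLLOW(A).
FOLLOW(A) = {$}


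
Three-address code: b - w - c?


Break into single-operator statements:
t1 = b - w
t2 = t1 - c


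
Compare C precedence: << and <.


'<<' is shift (level 8); '<' is relational (level 7)
Higher level binds tighter
'<<' has higher precedence than '<'


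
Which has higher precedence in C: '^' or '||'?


'^' is bitwise XOR (level 4); '||' is logical OR (level 1)
Higher level binds tighter
'^' has higher precedence than '||'


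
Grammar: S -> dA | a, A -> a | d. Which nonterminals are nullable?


A nonterminal is nullable iff some alternative derives ε (directly, or every symbol in it is nullable)
Nullable: {}


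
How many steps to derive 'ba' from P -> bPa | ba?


Derivation: P => ba
Steps: 1


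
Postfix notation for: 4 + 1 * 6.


* has higher precedence, evaluate 1*6 first
Postfix: 4 1 6 * +


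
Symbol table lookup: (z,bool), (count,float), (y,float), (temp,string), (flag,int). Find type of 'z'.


Lookup 'z' → type bool


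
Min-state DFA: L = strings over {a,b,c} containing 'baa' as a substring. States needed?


KMP-style automaton: 3 progress states + 1 absorbing accept = 4
Minimal DFA: 4 states


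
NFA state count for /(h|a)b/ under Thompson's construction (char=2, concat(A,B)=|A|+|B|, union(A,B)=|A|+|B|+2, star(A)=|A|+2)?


Syntax tree has 3 char leaf(s), 1 union(s), 0 star(s)
chars contribute 3×2 = 6; each union adds +2; each star adds +2
Total: 6 + 2 + 0 = 8 states


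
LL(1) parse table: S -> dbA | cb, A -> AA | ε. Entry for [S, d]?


For [S, d]: 'd' ∈ FIRST(dbA)
Entry: S -> dbA


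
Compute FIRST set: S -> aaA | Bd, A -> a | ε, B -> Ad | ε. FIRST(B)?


Per alternative of B: FIRST(Ad) = {a, d}; FIRST(ε) = {ε}
FIRST(B) = {a, d, ε}


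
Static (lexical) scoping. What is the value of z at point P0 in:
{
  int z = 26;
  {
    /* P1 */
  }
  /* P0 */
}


z declared in the same block as P0
z = 26


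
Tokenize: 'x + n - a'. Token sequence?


Scan left to right, longest-match per lexeme
Tokens: ID(x), OP(+), ID(n), OP(-), ID(a)


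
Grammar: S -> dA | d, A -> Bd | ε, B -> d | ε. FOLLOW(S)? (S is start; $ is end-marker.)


$ ∈ FOLLOW(S). For each A -> αBβ: add FIRST(β)\{ε} to FOLLOW(B); if β nullable, add FOLLOW(A).
FOLLOW(S) = {$}


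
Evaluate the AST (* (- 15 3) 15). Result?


Evaluate inner: (- 15 3) = 12
Evaluate root: (* 12 15) = 180
Result: 180


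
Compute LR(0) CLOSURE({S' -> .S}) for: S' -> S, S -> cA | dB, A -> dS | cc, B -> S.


Start: S' -> .S
For each item with dot before a nonterminal B, add B -> .γ for every B-production
Closure: [S' -> .S, S -> .cA, S -> .dB]


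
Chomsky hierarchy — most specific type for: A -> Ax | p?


Left-linear: every RHS is a terminal or one nonterminal followed by a terminal
Classification: Type 3 (Regular)


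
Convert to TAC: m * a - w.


Break into single-operator statements:
t1 = m * a
t2 = t1 - w


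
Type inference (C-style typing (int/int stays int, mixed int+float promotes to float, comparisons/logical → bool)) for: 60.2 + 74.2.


Operand types: float + float
Rule: mixed int/float promotes to float; int/int stays int
Result type: float


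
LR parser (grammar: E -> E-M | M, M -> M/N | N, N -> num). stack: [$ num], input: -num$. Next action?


'num' on top is the handle for N -> num
Action: reduce (N -> num)


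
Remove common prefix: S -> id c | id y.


Common prefix: 'id'
Factored: S -> id S', S' -> c | y


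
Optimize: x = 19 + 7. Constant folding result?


19 + 7 = 26 at compile time
Optimized: x = 26


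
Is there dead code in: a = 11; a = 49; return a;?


first assignment to a is overwritten before any read
Dead: 'a = 11'


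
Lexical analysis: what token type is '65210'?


Pattern: digits only
Type: INTEGER_LITERAL


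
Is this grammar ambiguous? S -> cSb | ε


balanced c^n…b^n: each string has a unique parse
Unambiguous


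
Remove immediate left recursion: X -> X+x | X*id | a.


Left-recursive alternatives: X+x, X*id; non-recursive: a
Introduce X': X -> aX', X' -> +xX' | *idX' | ε


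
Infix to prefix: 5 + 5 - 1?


left-to-right (same/higher precedence on left): tree is (- (+ 5 5) 1)
Prefix: - + 5 5 1


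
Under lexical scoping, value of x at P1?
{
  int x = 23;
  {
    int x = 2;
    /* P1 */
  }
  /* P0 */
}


x declared in the same block as P1
x = 2


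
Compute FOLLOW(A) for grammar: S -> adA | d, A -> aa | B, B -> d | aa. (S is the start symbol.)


$ ∈ FOLLOW(S). For each A -> αBβ: add FIRST(β)\{ε} to FOLLOW(B); if β nullable, add FOLLOW(A).
FOLLOW(A) = {$}


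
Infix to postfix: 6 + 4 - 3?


Left to right (same or higher precedence on left)
Postfix: 6 4 + 3 -


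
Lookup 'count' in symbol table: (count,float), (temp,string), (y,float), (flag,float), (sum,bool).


Lookup 'count' → type float


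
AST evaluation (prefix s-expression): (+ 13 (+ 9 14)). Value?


Evaluate inner: (+ 9 14) = 23
Evaluate root: (+ 13 23) = 36
Result: 36


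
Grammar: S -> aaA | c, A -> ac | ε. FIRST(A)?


Per alternative of A: FIRST(ac) = {a}; FIRST(ε) = {ε}
FIRST(A) = {a, ε}


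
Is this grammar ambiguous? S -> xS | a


right-linear, alternatives start with distinct terminals 'x' vs 'a': unique leftmost derivation
Unambiguous


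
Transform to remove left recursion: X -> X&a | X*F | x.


Left-recursive alternatives: X&a, X*F; non-recursive: x
Introduce X': X -> xX', X' -> &aX' | *FX' | ε


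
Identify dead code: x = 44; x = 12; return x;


first assignment to x is overwritten before any read
Dead: 'x = 44'


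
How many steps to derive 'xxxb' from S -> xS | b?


Derivation: S => xS => xxS => xxxS => xxxb
Steps: 4


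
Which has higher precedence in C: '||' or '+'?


'+' is additive (level 9); '||' is logical OR (level 1)
Higher level binds tighter
'+' has higher precedence than '||'


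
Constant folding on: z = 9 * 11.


9 * 11 = 99 at compile time
Optimized: z = 99


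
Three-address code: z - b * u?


Break into single-operator statements:
t1 = b * u
t2 = z - t1


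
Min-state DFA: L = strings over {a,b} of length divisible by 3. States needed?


Track length mod 3: states 0..2, accept at 0
Minimal DFA: 3 states


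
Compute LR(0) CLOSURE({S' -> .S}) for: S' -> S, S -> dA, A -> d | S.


Start: S' -> .S
For each item with dot before a nonterminal B, add B -> .γ for every B-production
Closure: [S' -> .S, S -> .dA]


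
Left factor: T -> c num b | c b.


Common prefix: 'c'
Factored: T -> c T', T' -> num b | b


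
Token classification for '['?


Pattern: delimiter/punctuation
Type: PUNCTUATION


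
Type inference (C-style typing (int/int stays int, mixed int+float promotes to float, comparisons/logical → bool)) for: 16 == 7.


Operand types: int == int
Rule: comparison yields bool
Result type: bool


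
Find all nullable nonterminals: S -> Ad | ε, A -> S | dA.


A nonterminal is nullable iff some alternative derives ε (directly, or every symbol in it is nullable)
Nullable: {A, S}


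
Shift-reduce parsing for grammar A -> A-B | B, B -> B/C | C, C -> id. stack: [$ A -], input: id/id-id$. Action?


no handle ('A-' is not any RHS); shift 'id'
Action: shift


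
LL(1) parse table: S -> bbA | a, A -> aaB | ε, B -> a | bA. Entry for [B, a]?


For [B, a]: 'a' ∈ FIRST(a)
Entry: B -> a


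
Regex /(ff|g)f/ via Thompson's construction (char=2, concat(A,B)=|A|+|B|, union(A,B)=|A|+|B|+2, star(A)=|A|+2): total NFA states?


Syntax tree has 4 char leaf(s), 1 union(s), 0 star(s)
chars contribute 4×2 = 8; each union adds +2; each star adds +2
Total: 8 + 2 + 0 = 10 states


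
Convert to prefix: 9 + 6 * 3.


'*' binds tighter: tree is (+ 9 (* 6 3))
Prefix: + 9 * 6 3


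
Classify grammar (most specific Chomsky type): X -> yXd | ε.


Single nonterminal LHS, but y^n d^n is not regular
Classification: Type 2 (Context-Free)


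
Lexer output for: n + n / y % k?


Scan left to right, longest-match per lexeme
Tokens: ID(n), OP(+), ID(n), OP(/), ID(y), OP(%), ID(k)


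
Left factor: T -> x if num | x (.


Common prefix: 'x'
Factored: T -> x T', T' -> if num | (


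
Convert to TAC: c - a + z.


Break into single-operator statements:
t1 = c - a
t2 = t1 + z


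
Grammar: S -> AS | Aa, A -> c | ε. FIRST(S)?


Per alternative of S: FIRST(AS) = {a, c}; FIRST(Aa) = {a, c}
FIRST(S) = {a, c}


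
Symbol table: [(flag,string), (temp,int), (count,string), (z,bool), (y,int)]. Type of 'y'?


Lookup 'y' → type int


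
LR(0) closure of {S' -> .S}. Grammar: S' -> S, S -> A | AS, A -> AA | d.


Start: S' -> .S
For each item with dot before a nonterminal B, add B -> .γ for every B-production
Closure: [S' -> .S, S -> .A, S -> .AS, A -> .AA, A -> .d]


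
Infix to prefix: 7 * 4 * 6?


left-to-right (same/higher precedence on left): tree is (* (* 7 4) 6)
Prefix: * * 7 4 6


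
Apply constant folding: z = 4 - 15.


4 - 15 = -11 at compile time
Optimized: z = -11


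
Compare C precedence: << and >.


'<<' is shift (level 8); '>' is relational (level 7)
Higher level binds tighter
'<<' has higher precedence than '>'


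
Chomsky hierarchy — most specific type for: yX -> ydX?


LHS has context (more than one symbol) and |LHS| ≤ |RHS|
Classification: Type 1 (Context-Sensitive)


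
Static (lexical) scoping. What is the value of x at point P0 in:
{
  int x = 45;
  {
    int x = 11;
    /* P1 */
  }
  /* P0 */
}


x declared in the same block as P0
x = 45


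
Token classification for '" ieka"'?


Pattern: double-quoted sequence
Type: STRING_LITERAL


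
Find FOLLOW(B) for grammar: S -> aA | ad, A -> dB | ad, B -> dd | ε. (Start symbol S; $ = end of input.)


$ ∈ FOLLOW(S). For each A -> αBβ: add FIRST(β)\{ε} to FOLLOW(B); if β nullable, add FOLLOW(A).
FOLLOW(B) = {$}


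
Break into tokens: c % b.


Scan left to right, longest-match per lexeme
Tokens: ID(c), OP(%), ID(b)


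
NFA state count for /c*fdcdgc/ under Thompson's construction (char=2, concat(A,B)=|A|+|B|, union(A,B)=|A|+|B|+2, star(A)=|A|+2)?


Syntax tree has 7 char leaf(s), 0 union(s), 1 star(s)
chars contribute 7×2 = 14; each union adds +2; each star adds +2
Total: 14 + 0 + 2 = 16 states


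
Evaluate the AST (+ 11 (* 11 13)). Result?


Evaluate inner: (* 11 13) = 143
Evaluate root: (+ 11 143) = 154
Result: 154


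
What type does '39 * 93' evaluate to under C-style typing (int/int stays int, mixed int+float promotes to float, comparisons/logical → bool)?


Operand types: int * int
Rule: mixed int/float promotes to float; int/int stays int
Result type: int


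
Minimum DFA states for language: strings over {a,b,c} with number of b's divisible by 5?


Track (count of b) mod 5: states 0..4, accept at 0
Minimal DFA: 5 states


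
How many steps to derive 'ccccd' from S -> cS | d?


Derivation: S => cS => ccS => cccS => ccccS => ccccd
Steps: 5


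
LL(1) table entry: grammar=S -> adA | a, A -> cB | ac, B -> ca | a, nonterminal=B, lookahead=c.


For [B, c]: 'c' ∈ FIRST(ca)
Entry: B -> ca


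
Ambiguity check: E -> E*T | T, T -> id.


precedence layered via separate nonterminal T: deterministic
Unambiguous


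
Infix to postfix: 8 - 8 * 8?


* has higher precedence, evaluate 8*8 first
Postfix: 8 8 8 * -


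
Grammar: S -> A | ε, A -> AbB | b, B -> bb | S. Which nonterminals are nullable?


A nonterminal is nullable iff some alternative derives ε (directly, or every symbol in it is nullable)
Nullable: {B, S}


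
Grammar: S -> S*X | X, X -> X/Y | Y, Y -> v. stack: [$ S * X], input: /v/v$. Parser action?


'/' can extend X; shift to build X -> X/Y
Action: shift


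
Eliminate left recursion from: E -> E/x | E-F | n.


Left-recursive alternatives: E/x, E-F; non-recursive: n
Introduce E': E -> nE', E' -> /xE' | -FE' | ε


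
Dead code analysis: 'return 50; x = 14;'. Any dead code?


statement follows a return and is unreachable
Dead: 'x = 14'


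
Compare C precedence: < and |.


'<' is relational (level 7); '|' is bitwise OR (level 3)
Higher level binds tighter
'<' has higher precedence than '|'


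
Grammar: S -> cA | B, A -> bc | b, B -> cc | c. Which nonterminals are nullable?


A nonterminal is nullable iff some alternative derives ε (directly, or every symbol in it is nullable)
Nullable: {}


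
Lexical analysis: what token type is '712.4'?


Pattern: digits with a decimal point
Type: FLOAT_LITERAL


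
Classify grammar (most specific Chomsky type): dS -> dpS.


LHS has context (more than one symbol) and |LHS| ≤ |RHS|
Classification: Type 1 (Context-Sensitive)


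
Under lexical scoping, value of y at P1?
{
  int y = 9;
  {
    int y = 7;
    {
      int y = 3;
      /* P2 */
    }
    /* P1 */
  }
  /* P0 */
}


y declared in the same block as P1
y = 7


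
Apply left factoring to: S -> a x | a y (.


Common prefix: 'a'
Factored: S -> a S', S' -> x | y (


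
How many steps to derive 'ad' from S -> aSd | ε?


Derivation: S => aSd => ad
Steps: 2


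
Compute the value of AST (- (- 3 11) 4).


Evaluate inner: (- 3 11) = -8
Evaluate root: (- -8 4) = -12
Result: -12


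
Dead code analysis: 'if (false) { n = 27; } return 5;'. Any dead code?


condition is constant false, so the whole block is unreachable
Dead: 'if (false) { n = 27; }'


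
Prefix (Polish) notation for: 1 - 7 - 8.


left-to-right (same/higher precedence on left): tree is (- (- 1 7) 8)
Prefix: - - 1 7 8


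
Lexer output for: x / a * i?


Scan left to right, longest-match per lexeme
Tokens: ID(x), OP(/), ID(a), OP(*), ID(i)


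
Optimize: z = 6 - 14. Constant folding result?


6 - 14 = -8 at compile time
Optimized: z = -8


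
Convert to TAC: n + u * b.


Break into single-operator statements:
t1 = u * b
t2 = n + t1


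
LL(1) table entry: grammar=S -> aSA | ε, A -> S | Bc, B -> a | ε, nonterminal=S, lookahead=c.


For [S, c]: ε is nullable and 'c' ∈ FOLLOW(S)
Entry: S -> ε


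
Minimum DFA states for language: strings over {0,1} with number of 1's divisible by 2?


Track (count of 1) mod 2: states 0..1, accept at 0
Minimal DFA: 2 states


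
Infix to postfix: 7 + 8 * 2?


* has higher precedence, evaluate 8*2 first
Postfix: 7 8 2 * +


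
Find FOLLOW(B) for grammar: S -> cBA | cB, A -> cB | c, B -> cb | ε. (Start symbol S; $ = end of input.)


$ ∈ FOLLOW(S). For each A -> αBβ: add FIRST(β)\{ε} to FOLLOW(B); if β nullable, add FOLLOW(A).
FOLLOW(B) = {$, c}


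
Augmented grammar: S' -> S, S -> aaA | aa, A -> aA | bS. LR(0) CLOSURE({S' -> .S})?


Start: S' -> .S
For each item with dot before a nonterminal B, add B -> .γ for every B-production
Closure: [S' -> .S, S -> .aaA, S -> .aa]


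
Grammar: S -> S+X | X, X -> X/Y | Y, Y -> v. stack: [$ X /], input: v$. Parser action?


no handle; shift 'v'
Action: shift


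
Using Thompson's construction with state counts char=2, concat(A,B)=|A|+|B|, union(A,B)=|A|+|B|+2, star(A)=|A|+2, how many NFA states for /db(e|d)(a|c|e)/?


Syntax tree has 7 char leaf(s), 3 union(s), 0 star(s)
chars contribute 7×2 = 14; each union adds +2; each star adds +2
Total: 14 + 6 + 0 = 20 states


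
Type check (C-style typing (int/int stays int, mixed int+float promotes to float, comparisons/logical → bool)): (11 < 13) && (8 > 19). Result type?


Operand types: bool && bool
Rule: logical operators take bool operands and yield bool
Result type: bool


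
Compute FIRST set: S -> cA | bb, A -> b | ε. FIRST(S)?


Per alternative of S: FIRST(cA) = {c}; FIRST(bb) = {b}
FIRST(S) = {b, c}


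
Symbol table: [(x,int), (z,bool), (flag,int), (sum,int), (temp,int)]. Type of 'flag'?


Lookup 'flag' → type int


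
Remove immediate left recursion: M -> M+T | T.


Left-recursive alternatives: M+T; non-recursive: T
Introduce M': M -> TM', M' -> +TM' | ε


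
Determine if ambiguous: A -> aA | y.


right-linear, alternatives start with distinct terminals 'a' vs 'y': unique leftmost derivation
Unambiguous


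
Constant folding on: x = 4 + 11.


4 + 11 = 15 at compile time
Optimized: x = 15


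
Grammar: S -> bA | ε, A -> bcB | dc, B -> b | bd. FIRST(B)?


Per alternative of B: FIRST(b) = {b}; FIRST(bd) = {b}
FIRST(B) = {b}


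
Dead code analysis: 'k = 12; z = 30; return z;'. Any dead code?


k is assigned but never read
Dead: 'k = 12'


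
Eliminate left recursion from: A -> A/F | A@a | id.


Left-recursive alternatives: A/F, A@a; non-recursive: id
Introduce A': A -> idA', A' -> /FA' | @aA' | ε


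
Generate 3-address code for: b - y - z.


Break into single-operator statements:
t1 = b - y
t2 = t1 - z


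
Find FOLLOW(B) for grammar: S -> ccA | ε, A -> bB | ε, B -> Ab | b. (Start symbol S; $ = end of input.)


$ ∈ FOLLOW(S). For each A -> αBβ: add FIRST(β)\{ε} to FOLLOW(B); if β nullable, add FOLLOW(A).
FOLLOW(B) = {$, b}


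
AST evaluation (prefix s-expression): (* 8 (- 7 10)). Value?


Evaluate inner: (- 7 10) = -3
Evaluate root: (* 8 -3) = -24
Result: -24


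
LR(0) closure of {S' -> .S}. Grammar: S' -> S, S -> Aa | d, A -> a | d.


Start: S' -> .S
For each item with dot before a nonterminal B, add B -> .γ for every B-production
Closure: [S' -> .S, S -> .Aa, S -> .d, A -> .a, A -> .d]


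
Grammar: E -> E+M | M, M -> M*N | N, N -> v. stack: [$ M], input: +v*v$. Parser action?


lookahead ∉ {*} so M won't extend; reduce E -> M
Action: reduce (E -> M)


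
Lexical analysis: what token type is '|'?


Pattern: operator symbol
Type: OPERATOR


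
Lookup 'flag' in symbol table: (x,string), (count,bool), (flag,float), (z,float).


Lookup 'flag' → type float


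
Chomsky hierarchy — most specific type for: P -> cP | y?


Right-linear: every RHS is a terminal or a terminal followed by one nonterminal
Classification: Type 3 (Regular)


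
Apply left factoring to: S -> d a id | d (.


Common prefix: 'd'
Factored: S -> d S', S' -> a id | (


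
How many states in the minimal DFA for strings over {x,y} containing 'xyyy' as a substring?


KMP-style automaton: 4 progress states + 1 absorbing accept = 5
Minimal DFA: 5 states


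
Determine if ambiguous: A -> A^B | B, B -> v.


precedence layered via separate nonterminal B: deterministic
Unambiguous


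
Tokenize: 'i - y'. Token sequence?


Scan left to right, longest-match per lexeme
Tokens: ID(i), OP(-), ID(y)


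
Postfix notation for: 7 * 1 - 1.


Left to right (same or higher precedence on left)
Postfix: 7 1 * 1 -


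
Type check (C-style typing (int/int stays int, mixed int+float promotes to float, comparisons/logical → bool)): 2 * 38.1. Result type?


Operand types: int * float
Rule: mixed int/float promotes to float; int/int stays int
Result type: float


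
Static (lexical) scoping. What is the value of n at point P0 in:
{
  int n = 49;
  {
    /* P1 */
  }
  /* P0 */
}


n declared in the same block as P0
n = 49


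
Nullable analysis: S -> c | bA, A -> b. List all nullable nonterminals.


A nonterminal is nullable iff some alternative derives ε (directly, or every symbol in it is nullable)
Nullable: {}


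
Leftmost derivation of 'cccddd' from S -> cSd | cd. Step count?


Derivation: S => cSd => ccSdd => cccddd
Steps: 3


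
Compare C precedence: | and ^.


'^' is bitwise XOR (level 4); '|' is bitwise OR (level 3)
Higher level binds tighter
'^' has higher precedence than '|'


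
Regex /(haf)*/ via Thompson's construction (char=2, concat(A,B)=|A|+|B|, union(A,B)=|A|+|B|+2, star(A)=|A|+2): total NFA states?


Syntax tree has 3 char leaf(s), 0 union(s), 1 star(s)
chars contribute 3×2 = 6; each union adds +2; each star adds +2
Total: 6 + 0 + 2 = 8 states


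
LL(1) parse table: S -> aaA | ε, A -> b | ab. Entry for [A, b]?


For [A, b]: 'b' ∈ FIRST(b)
Entry: A -> b


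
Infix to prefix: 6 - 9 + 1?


left-to-right (same/higher precedence on left): tree is (+ (- 6 9) 1)
Prefix: + - 6 9 1


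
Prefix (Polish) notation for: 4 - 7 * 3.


'*' binds tighter: tree is (- 4 (* 7 3))
Prefix: - 4 * 7 3


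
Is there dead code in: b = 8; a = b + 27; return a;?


b is read by a's definition; a is returned
No dead code


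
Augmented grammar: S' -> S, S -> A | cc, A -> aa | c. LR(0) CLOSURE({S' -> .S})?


Start: S' -> .S
For each item with dot before a nonterminal B, add B -> .γ for every B-production
Closure: [S' -> .S, S -> .A, S -> .cc, A -> .aa, A -> .c]


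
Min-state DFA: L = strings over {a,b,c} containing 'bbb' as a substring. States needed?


KMP-style automaton: 3 progress states + 1 absorbing accept = 4
Minimal DFA: 4 states


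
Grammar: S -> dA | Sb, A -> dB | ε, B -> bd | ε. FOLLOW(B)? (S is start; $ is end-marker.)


$ ∈ FOLLOW(S). For each A -> αBβ: add FIRST(β)\{ε} to FOLLOW(B); if β nullable, add FOLLOW(A).
FOLLOW(B) = {$, b}


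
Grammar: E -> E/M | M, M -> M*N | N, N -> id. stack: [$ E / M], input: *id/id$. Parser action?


'*' can extend M; shift to build M -> M*N
Action: shift


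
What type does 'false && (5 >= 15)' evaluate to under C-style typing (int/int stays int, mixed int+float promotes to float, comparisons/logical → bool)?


Operand types: bool && bool
Rule: logical operators take bool operands and yield bool
Result type: bool


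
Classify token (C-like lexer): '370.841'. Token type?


Pattern: digits with a decimal point
Type: FLOAT_LITERAL


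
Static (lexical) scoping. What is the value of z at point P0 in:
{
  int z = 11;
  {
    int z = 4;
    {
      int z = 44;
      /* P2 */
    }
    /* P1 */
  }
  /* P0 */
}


z declared in the same block as P0
z = 11


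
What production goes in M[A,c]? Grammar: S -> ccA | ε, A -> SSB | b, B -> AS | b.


For [A, c]: 'c' ∈ FIRST(SSB)
Entry: A -> SSB


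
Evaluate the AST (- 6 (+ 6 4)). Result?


Evaluate inner: (+ 6 4) = 10
Evaluate root: (- 6 10) = -4
Result: -4


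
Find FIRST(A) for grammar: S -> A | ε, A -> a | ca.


Per alternative of A: FIRST(a) = {a}; FIRST(ca) = {c}
FIRST(A) = {a, c}


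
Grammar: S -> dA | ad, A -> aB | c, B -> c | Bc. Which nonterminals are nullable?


A nonterminal is nullable iff some alternative derives ε (directly, or every symbol in it is nullable)
Nullable: {}


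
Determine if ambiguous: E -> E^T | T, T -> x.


precedence layered via separate nonterminal T: deterministic
Unambiguous


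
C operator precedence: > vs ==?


'>' is relational (level 7); '==' is equality (level 6)
Higher level binds tighter
'>' has higher precedence than '=='


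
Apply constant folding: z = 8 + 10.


8 + 10 = 18 at compile time
Optimized: z = 18


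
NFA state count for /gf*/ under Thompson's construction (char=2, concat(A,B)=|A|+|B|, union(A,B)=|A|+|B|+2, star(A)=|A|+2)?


Syntax tree has 2 char leaf(s), 0 union(s), 1 star(s)
chars contribute 2×2 = 4; each union adds +2; each star adds +2
Total: 4 + 0 + 2 = 6 states


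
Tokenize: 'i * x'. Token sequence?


Scan left to right, longest-match per lexeme
Tokens: ID(i), OP(*), ID(x)


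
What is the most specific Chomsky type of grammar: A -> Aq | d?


Left-linear: every RHS is a terminal or one nonterminal followed by a terminal
Classification: Type 3 (Regular)


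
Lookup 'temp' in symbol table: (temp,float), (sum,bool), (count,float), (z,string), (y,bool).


Lookup 'temp' → type float


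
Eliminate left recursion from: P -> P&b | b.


Left-recursive alternatives: P&b; non-recursive: b
Introduce P': P -> bP', P' -> &bP' | ε


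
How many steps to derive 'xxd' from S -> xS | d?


Derivation: S => xS => xxS => xxd
Steps: 3


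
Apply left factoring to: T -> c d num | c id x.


Common prefix: 'c'
Factored: T -> c T', T' -> d num | id x


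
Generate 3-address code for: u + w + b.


Break into single-operator statements:
t1 = u + w
t2 = t1 + b


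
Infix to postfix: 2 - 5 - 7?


Left to right (same or higher precedence on left)
Postfix: 2 5 - 7 -


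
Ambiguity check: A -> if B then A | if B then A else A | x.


dangling else: 'if B then if B then x else x' parses two ways
Ambiguous


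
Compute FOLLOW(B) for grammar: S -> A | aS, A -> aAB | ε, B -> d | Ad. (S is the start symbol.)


$ ∈ FOLLOW(S). For each A -> αBβ: add FIRST(β)\{ε} to FOLLOW(B); if β nullable, add FOLLOW(A).
FOLLOW(B) = {$, a, d}


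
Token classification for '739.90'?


Pattern: digits with a decimal point
Type: FLOAT_LITERAL


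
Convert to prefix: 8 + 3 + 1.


left-to-right (same/higher precedence on left): tree is (+ (+ 8 3) 1)
Prefix: + + 8 3 1


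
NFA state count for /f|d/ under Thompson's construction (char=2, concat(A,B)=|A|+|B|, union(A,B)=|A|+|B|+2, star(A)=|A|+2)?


Syntax tree has 2 char leaf(s), 1 union(s), 0 star(s)
chars contribute 2×2 = 4; each union adds +2; each star adds +2
Total: 4 + 2 + 0 = 6 states


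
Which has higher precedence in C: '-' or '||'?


'-' is additive (level 9); '||' is logical OR (level 1)
Higher level binds tighter
'-' has higher precedence than '||'


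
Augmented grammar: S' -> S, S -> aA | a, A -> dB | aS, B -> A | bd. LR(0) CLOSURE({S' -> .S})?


Start: S' -> .S
For each item with dot before a nonterminal B, add B -> .γ for every B-production
Closure: [S' -> .S, S -> .aA, S -> .a]


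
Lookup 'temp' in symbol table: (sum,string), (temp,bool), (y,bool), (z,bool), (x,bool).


Lookup 'temp' → type bool


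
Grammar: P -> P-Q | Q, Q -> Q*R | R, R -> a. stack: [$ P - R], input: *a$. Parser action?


'R' (not preceded by Q*) is the handle for Q -> R
Action: reduce (Q -> R)


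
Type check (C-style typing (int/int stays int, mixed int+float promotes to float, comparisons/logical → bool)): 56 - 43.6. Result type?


Operand types: int - float
Rule: mixed int/float promotes to float; int/int stays int
Result type: float


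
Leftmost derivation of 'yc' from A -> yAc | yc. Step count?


Derivation: A => yc
Steps: 1


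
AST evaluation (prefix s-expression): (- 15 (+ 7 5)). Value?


Evaluate inner: (+ 7 5) = 12
Evaluate root: (- 15 12) = 3
Result: 3


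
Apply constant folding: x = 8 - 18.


8 - 18 = -10 at compile time
Optimized: x = -10


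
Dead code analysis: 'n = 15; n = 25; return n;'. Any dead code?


first assignment to n is overwritten before any read
Dead: 'n = 15'


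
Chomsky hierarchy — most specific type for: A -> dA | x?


Right-linear: every RHS is a terminal or a terminal followed by one nonterminal
Classification: Type 3 (Regular)


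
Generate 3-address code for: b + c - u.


Break into single-operator statements:
t1 = b + c
t2 = t1 - u


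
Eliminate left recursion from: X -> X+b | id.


Left-recursive alternatives: X+b; non-recursive: id
Introduce X': X -> idX', X' -> +bX' | ε


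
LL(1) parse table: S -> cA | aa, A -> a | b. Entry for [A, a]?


For [A, a]: 'a' ∈ FIRST(a)
Entry: A -> a


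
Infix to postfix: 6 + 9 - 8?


Left to right (same or higher precedence on left)
Postfix: 6 9 + 8 -


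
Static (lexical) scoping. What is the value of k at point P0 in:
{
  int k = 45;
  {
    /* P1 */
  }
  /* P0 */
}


k declared in the same block as P0
k = 45


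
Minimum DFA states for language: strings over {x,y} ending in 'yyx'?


Track the longest suffix of input matching a prefix of 'yyx': 4 classes (prefixes of length 0..3)
Minimal DFA: 4 states


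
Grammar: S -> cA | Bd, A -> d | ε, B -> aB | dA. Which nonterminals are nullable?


A nonterminal is nullable iff some alternative derives ε (directly, or every symbol in it is nullable)
Nullable: {A}


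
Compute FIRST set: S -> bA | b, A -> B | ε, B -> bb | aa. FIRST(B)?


Per alternative of B: FIRST(bb) = {b}; FIRST(aa) = {a}
FIRST(B) = {a, b}


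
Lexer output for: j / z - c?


Scan left to right, longest-match per lexeme
Tokens: ID(j), OP(/), ID(z), OP(-), ID(c)


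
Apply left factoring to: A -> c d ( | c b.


Common prefix: 'c'
Factored: A -> c A', A' -> d ( | b


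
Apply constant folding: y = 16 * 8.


16 * 8 = 128 at compile time
Optimized: y = 128


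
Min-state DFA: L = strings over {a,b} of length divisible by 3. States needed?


Track length mod 3: states 0..2, accept at 0
Minimal DFA: 3 states


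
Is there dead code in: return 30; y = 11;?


statement follows a return and is unreachable
Dead: 'y = 11'


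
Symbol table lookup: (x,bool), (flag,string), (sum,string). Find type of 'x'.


Lookup 'x' → type bool


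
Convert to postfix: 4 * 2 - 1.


Left to right (same or higher precedence on left)
Postfix: 4 2 * 1 -


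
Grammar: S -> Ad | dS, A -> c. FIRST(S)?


Per alternative of S: FIRST(Ad) = {c}; FIRST(dS) = {d}
FIRST(S) = {c, d}


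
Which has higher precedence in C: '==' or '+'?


'+' is additive (level 9); '==' is equality (level 6)
Higher level binds tighter
'+' has higher precedence than '=='


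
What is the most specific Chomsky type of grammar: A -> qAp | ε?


Single nonterminal LHS, but q^n p^n is not regular
Classification: Type 2 (Context-Free)


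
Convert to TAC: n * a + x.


Break into single-operator statements:
t1 = n * a
t2 = t1 + x


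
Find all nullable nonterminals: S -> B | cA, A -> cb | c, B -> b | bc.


A nonterminal is nullable iff some alternative derives ε (directly, or every symbol in it is nullable)
Nullable: {}


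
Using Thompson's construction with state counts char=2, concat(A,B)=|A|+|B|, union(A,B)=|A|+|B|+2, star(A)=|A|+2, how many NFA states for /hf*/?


Syntax tree has 2 char leaf(s), 0 union(s), 1 star(s)
chars contribute 2×2 = 4; each union adds +2; each star adds +2
Total: 4 + 0 + 2 = 6 states


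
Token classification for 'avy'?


Pattern: letter/underscore followed by alphanumerics, not a keyword
Type: IDENTIFIER


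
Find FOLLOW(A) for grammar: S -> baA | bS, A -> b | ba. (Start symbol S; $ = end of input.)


$ ∈ FOLLOW(S). For each A -> αBβ: add FIRST(β)\{ε} to FOLLOW(B); if β nullable, add FOLLOW(A).
FOLLOW(A) = {$}


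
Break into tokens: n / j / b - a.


Scan left to right, longest-match per lexeme
Tokens: ID(n), OP(/), ID(j), OP(/), ID(b), OP(-), ID(a)


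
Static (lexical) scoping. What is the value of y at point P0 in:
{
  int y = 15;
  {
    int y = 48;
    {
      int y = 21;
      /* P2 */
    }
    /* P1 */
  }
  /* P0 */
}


y declared in the same block as P0
y = 15


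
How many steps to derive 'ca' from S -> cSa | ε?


Derivation: S => cSa => ca
Steps: 2


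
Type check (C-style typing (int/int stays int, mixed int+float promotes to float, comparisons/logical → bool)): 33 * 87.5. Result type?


Operand types: int * float
Rule: mixed int/float promotes to float; int/int stays int
Result type: float


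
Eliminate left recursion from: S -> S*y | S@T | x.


Left-recursive alternatives: S*y, S@T; non-recursive: x
Introduce S': S -> xS', S' -> *yS' | @TS' | ε


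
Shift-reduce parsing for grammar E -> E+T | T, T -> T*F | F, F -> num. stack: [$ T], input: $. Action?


lookahead ∉ {*} so T won't extend; reduce E -> T
Action: reduce (E -> T)


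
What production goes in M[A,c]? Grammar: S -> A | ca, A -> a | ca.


For [A, c]: 'c' ∈ FIRST(ca)
Entry: A -> ca


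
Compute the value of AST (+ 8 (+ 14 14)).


Evaluate inner: (+ 14 14) = 28
Evaluate root: (+ 8 28) = 36
Result: 36


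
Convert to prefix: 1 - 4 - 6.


left-to-right (same/higher precedence on left): tree is (- (- 1 4) 6)
Prefix: - - 1 4 6


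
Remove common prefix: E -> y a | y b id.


Common prefix: 'y'
Factored: E -> y E', E' -> a | b id


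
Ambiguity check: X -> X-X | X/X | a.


'a-a/a' has two parse trees (no precedence encoded between - and /)
Ambiguous


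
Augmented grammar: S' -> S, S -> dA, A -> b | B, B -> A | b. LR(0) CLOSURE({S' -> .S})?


Start: S' -> .S
For each item with dot before a nonterminal B, add B -> .γ for every B-production
Closure: [S' -> .S, S -> .dA]


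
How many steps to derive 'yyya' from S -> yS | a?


Derivation: S => yS => yyS => yyyS => yyya
Steps: 4


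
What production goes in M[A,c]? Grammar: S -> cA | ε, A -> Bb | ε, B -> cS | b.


For [A, c]: 'c' ∈ FIRST(Bb)
Entry: A -> Bb


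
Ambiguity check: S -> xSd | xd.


balanced x^n…d^n: each string has a unique parse
Unambiguous


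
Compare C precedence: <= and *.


'*' is multiplicative (level 10); '<=' is relational (level 7)
Higher level binds tighter
'*' has higher precedence than '<='


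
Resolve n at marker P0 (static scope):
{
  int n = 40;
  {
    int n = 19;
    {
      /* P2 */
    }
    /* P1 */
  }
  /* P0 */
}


n declared in the same block as P0
n = 40


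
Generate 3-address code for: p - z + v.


Break into single-operator statements:
t1 = p - z
t2 = t1 + v


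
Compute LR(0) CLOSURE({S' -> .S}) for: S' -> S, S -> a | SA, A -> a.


Start: S' -> .S
For each item with dot before a nonterminal B, add B -> .γ for every B-production
Closure: [S' -> .S, S -> .a, S -> .SA]


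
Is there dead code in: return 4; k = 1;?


statement follows a return and is unreachable
Dead: 'k = 1'


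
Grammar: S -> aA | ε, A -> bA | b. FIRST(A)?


Per alternative of A: FIRST(bA) = {b}; FIRST(b) = {b}
FIRST(A) = {b}


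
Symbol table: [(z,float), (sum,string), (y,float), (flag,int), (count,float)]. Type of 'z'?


Lookup 'z' → type float


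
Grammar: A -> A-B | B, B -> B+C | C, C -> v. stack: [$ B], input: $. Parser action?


lookahead ∉ {+} so B won't extend; reduce A -> B
Action: reduce (A -> B)


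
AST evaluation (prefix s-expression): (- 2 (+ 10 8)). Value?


Evaluate inner: (+ 10 8) = 18
Evaluate root: (- 2 18) = -16
Result: -16


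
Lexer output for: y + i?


Scan left to right, longest-match per lexeme
Tokens: ID(y), OP(+), ID(i)


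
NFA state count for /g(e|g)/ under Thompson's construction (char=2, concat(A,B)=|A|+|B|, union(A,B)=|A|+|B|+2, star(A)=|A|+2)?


Syntax tree has 3 char leaf(s), 1 union(s), 0 star(s)
chars contribute 3×2 = 6; each union adds +2; each star adds +2
Total: 6 + 2 + 0 = 8 states


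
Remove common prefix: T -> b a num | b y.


Common prefix: 'b'
Factored: T -> b T', T' -> a num | y


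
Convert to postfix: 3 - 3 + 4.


Left to right (same or higher precedence on left)
Postfix: 3 3 - 4 +


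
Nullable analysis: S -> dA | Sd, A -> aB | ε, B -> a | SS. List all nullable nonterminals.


A nonterminal is nullable iff some alternative derives ε (directly, or every symbol in it is nullable)
Nullable: {A}


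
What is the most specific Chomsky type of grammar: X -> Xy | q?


Left-linear: every RHS is a terminal or one nonterminal followed by a terminal
Classification: Type 3 (Regular)


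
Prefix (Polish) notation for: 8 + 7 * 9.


'*' binds tighter: tree is (+ 8 (* 7 9))
Prefix: + 8 * 7 9


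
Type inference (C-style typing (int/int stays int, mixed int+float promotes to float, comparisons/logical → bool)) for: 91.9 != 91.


Operand types: float != int
Rule: comparison yields bool
Result type: bool


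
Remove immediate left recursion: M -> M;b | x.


Left-recursive alternatives: M;b; non-recursive: x
Introduce M': M -> xM', M' -> ;bM' | ε


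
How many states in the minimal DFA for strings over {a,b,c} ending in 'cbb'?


Track the longest suffix of input matching a prefix of 'cbb': 4 classes (prefixes of length 0..3)
Minimal DFA: 4 states


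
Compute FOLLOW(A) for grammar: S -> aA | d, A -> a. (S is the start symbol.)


$ ∈ FOLLOW(S). For each A -> αBβ: add FIRST(β)\{ε} to FOLLOW(B); if β nullable, add FOLLOW(A).
FOLLOW(A) = {$}


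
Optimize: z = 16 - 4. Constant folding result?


16 - 4 = 12 at compile time
Optimized: z = 12


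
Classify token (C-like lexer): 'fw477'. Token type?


Pattern: letter/underscore followed by alphanumerics, not a keyword
Type: IDENTIFIER


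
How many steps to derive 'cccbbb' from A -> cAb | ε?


Derivation: A => cAb => ccAbb => cccAbbb => cccbbb
Steps: 4


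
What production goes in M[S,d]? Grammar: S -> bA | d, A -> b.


For [S, d]: 'd' ∈ FIRST(d)
Entry: S -> d


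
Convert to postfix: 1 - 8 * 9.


* has higher precedence, evaluate 8*9 first
Postfix: 1 8 9 * -


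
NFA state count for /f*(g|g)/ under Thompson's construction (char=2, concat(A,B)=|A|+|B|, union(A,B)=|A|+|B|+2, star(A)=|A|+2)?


Syntax tree has 3 char leaf(s), 1 union(s), 1 star(s)
chars contribute 3×2 = 6; each union adds +2; each star adds +2
Total: 6 + 2 + 2 = 10 states


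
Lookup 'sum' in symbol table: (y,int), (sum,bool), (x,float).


Lookup 'sum' → type bool


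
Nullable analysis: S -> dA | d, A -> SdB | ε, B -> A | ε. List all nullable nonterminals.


A nonterminal is nullable iff some alternative derives ε (directly, or every symbol in it is nullable)
Nullable: {A, B}


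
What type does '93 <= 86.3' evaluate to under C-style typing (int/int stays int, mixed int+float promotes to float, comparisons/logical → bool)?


Operand types: int <= float
Rule: comparison yields bool
Result type: bool


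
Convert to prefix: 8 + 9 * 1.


'*' binds tighter: tree is (+ 8 (* 9 1))
Prefix: + 8 * 9 1


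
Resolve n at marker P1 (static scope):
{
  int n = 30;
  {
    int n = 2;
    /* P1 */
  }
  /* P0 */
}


n declared in the same block as P1
n = 2


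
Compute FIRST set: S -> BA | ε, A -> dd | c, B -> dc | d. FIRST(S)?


Per alternative of S: FIRST(BA) = {d}; FIRST(ε) = {ε}
FIRST(S) = {d, ε}


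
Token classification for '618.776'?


Pattern: digits with a decimal point
Type: FLOAT_LITERAL
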